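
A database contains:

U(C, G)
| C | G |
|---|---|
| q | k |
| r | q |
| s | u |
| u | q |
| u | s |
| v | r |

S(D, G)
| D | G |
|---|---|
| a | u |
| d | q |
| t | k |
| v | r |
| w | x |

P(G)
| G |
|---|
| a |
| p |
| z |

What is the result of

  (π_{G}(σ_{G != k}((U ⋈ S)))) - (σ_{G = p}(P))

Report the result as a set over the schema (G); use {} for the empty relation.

Natural join on G: {(q, k, t), (r, q, d), (s, u, a), (u, q, d), (v, r, v)}
Apply σ_{G != k}; surviving tuples: {(r, q, d), (s, u, a), (u, q, d), (v, r, v)}
π[G]: project onto (G) (1 duplicate(s) eliminated) → {q, r, u}
Apply σ_{G = p}; surviving tuples: {p}
Difference: {q, r, u} with {p} → {q, r, u}

{q, r, u}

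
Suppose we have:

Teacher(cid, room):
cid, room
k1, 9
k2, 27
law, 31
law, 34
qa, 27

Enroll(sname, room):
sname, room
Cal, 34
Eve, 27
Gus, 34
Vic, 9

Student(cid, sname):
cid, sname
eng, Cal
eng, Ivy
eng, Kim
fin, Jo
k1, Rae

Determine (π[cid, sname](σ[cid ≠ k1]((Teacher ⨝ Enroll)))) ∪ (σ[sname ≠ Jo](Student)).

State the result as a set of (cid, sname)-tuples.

{(eng, Cal), (eng, Ivy), (eng, Kim), (k1, Rae), (k2, Eve), (law, Cal), (law, Gus), (qa, Eve)}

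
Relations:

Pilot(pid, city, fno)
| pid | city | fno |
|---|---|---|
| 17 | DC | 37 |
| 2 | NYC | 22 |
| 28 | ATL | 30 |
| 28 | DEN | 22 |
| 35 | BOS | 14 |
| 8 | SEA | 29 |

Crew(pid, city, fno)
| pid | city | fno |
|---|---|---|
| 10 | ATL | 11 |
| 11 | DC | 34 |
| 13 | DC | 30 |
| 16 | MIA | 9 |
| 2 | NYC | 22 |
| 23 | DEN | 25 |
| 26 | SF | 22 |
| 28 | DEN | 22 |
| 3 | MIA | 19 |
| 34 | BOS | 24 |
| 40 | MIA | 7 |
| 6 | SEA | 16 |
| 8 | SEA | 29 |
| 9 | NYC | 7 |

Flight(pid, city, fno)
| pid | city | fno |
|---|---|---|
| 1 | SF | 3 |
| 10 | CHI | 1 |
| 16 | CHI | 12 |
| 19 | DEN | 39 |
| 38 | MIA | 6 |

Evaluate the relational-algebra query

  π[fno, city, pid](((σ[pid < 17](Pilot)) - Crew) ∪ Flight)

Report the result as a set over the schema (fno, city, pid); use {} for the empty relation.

σ[pid < 17]: keep tuples satisfying pid < 17 → {(2, NYC, 22), (8, SEA, 29)}
Set difference of the two operands is {}.
Set union of the two operands is {(1, SF, 3), (10, CHI, 1), (16, CHI, 12), (19, DEN, 39), (38, MIA, 6)}.
Keep only column(s) fno, city, pid: {(1, CHI, 10), (12, CHI, 16), (3, SF, 1), (39, DEN, 19), (6, MIA, 38)}

{(1, CHI, 10), (12, CHI, 16), (3, SF, 1), (39, DEN, 19), (6, MIA, 38)}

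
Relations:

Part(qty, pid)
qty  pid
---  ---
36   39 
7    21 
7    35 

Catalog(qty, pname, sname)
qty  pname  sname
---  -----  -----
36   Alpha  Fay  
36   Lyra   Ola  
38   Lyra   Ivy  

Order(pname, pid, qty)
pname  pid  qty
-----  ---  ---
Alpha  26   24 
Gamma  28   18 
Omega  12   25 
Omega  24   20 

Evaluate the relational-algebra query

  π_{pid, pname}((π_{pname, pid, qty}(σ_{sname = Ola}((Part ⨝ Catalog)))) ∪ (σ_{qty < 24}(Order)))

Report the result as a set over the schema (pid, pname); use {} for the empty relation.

Joining Part and Catalog on qty yields {(36, 39, Alpha, Fay), (36, 39, Lyra, Ola)}.
Filtering on sname = Ola leaves {(36, 39, Lyra, Ola)}.
Projecting to pname, pid, qty: {(Lyra, 39, 36)}
Filtering on qty < 24 leaves {(Gamma, 28, 18), (Omega, 24, 20)}.
Union: {(Lyra, 39, 36)} with {(Gamma, 28, 18), (Omega, 24, 20)} → {(Gamma, 28, 18), (Lyra, 39, 36), (Omega, 24, 20)}
Projecting to pid, pname: {(24, Omega), (28, Gamma), (39, Lyra)}

{(24, Omega), (28, Gamma), (39, Lyra)}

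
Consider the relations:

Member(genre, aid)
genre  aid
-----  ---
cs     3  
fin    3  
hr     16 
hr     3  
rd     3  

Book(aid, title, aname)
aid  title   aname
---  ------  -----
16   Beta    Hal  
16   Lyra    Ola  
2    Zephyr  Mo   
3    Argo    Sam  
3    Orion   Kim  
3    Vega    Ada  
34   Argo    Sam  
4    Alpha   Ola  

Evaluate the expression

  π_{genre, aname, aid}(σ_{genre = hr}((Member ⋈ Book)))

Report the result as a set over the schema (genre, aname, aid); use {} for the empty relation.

{(hr, Ada, 3), (hr, Hal, 16), (hr, Kim, 3), (hr, Ola, 16), (hr, Sam, 3)}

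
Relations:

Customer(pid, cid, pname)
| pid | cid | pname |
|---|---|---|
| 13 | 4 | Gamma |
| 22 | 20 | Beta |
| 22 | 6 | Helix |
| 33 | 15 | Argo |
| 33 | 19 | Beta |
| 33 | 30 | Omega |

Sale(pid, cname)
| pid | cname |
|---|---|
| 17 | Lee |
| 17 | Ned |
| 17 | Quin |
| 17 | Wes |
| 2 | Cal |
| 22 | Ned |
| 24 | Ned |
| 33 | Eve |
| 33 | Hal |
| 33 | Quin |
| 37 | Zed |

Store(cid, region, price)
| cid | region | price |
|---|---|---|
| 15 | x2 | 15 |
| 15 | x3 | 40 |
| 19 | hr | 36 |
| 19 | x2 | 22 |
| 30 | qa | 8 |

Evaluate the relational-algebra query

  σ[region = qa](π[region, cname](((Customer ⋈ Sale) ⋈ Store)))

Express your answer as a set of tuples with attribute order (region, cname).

{(qa, Eve), (qa, Hal), (qa, Quin)}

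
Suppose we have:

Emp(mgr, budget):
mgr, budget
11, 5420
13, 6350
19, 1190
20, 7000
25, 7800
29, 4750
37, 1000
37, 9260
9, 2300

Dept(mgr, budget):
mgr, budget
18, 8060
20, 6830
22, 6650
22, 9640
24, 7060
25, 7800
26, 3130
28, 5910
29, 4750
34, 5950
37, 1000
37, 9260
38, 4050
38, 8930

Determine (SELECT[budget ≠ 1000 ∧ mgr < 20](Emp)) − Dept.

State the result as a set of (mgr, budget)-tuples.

{(11, 5420), (13, 6350), (19, 1190), (9, 2300)}

Selection budget ≠ 1000 ∧ mgr < 20: {(11, 5420), (13, 6350), (19, 1190), (9, 2300)}
Set difference of the two operands is {(11, 5420), (13, 6350), (19, 1190), (9, 2300)}.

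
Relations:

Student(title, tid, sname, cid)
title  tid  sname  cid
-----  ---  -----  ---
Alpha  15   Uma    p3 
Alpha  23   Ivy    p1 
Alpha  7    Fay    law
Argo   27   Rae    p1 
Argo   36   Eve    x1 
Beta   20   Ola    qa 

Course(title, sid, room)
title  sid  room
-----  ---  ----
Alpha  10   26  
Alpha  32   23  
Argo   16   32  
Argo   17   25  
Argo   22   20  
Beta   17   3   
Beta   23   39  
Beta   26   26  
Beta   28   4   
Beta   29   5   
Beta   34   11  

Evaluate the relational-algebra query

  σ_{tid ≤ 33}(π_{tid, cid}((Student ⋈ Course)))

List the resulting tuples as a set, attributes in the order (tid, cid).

{(15, p3), (20, qa), (23, p1), (27, p1), (7, law)}

Joining Student and Course on title yields {(Alpha, 15, Uma, p3, 10, 26), (Alpha, 15, Uma, p3, 32, 23), (Alpha, 23, Ivy, p1, 10, 26), (Alpha, 23, Ivy, p1, 32, 23), (Alpha, 7, Fay, law, 10, 26), (Alpha, 7, Fay, law, 32, 23), (Argo, 27, Rae, p1, 16, 32), (Argo, 27, Rae, p1, 17, 25), (Argo, 27, Rae, p1, 22, 20), (Argo, 36, Eve, x1, 16, 32), (Argo, 36, Eve, x1, 17, 25), (Argo, 36, Eve, x1, 22, 20), (Beta, 20, Ola, qa, 17, 3), (Beta, 20, Ola, qa, 23, 39), (Beta, 20, Ola, qa, 26, 26), (Beta, 20, Ola, qa, 28, 4), (Beta, 20, Ola, qa, 29, 5), (Beta, 20, Ola, qa, 34, 11)}.
Projecting to tid, cid (12 duplicate(s) eliminated): {(15, p3), (20, qa), (23, p1), (27, p1), (36, x1), (7, law)}
Selection tid ≤ 33: {(15, p3), (20, qa), (23, p1), (27, p1), (7, law)}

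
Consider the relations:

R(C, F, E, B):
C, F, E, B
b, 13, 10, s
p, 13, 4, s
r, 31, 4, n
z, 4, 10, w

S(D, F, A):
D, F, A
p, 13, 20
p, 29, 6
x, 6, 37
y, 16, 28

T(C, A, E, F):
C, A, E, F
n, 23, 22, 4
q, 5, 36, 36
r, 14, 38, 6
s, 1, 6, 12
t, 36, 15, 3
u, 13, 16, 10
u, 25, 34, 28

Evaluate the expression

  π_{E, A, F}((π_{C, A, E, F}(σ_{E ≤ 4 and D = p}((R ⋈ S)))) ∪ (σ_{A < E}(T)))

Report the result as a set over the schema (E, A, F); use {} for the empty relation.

Natural join on F: {(b, 13, 10, s, p, 20), (p, 13, 4, s, p, 20)}
σ[E ≤ 4 and D = p]: keep tuples satisfying E ≤ 4 and D = p → {(p, 13, 4, s, p, 20)}
Projecting to C, A, E, F: {(p, 20, 4, 13)}
σ[A < E]: keep tuples satisfying A < E → {(q, 5, 36, 36), (r, 14, 38, 6), (s, 1, 6, 12), (u, 13, 16, 10), (u, 25, 34, 28)}
Taking the union: {(p, 20, 4, 13), (q, 5, 36, 36), (r, 14, 38, 6), (s, 1, 6, 12), (u, 13, 16, 10), (u, 25, 34, 28)}
Projecting to E, A, F: {(16, 13, 10), (34, 25, 28), (36, 5, 36), (38, 14, 6), (4, 20, 13), (6, 1, 12)}

{(16, 13, 10), (34, 25, 28), (36, 5, 36), (38, 14, 6), (4, 20, 13), (6, 1, 12)}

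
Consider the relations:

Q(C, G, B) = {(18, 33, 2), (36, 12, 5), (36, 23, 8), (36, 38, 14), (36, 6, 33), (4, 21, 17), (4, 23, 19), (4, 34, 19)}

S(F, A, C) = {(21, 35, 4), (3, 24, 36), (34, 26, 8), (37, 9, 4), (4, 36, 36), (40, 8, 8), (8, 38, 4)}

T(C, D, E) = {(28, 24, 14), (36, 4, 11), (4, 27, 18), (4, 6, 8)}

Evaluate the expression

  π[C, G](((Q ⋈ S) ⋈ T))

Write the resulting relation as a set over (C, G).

{(36, 12), (36, 23), (36, 38), (36, 6), (4, 21), (4, 23), (4, 34)}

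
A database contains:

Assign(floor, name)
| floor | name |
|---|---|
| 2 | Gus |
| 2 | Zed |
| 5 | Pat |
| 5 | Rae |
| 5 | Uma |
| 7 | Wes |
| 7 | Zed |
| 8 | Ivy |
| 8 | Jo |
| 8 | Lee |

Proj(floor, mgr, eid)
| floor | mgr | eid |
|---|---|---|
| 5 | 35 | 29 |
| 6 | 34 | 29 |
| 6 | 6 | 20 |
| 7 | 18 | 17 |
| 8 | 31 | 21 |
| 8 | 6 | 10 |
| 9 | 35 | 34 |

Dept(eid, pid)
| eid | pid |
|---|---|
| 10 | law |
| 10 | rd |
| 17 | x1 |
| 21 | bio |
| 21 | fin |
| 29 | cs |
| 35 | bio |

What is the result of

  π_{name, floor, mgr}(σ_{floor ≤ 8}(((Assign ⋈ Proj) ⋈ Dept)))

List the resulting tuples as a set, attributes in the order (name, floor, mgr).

Natural join on floor: {(5, Pat, 35, 29), (5, Rae, 35, 29), (5, Uma, 35, 29), (7, Wes, 18, 17), (7, Zed, 18, 17), (8, Ivy, 31, 21), (8, Ivy, 6, 10), (8, Jo, 31, 21), (8, Jo, 6, 10), (8, Lee, 31, 21), (8, Lee, 6, 10)}
Natural join on eid: {(5, Pat, 35, 29, cs), (5, Rae, 35, 29, cs), (5, Uma, 35, 29, cs), (7, Wes, 18, 17, x1), (7, Zed, 18, 17, x1), (8, Ivy, 31, 21, bio), (8, Ivy, 31, 21, fin), (8, Ivy, 6, 10, law), (8, Ivy, 6, 10, rd), (8, Jo, 31, 21, bio), (8, Jo, 31, 21, fin), (8, Jo, 6, 10, law), (8, Jo, 6, 10, rd), (8, Lee, 31, 21, bio), (8, Lee, 31, 21, fin), (8, Lee, 6, 10, law), (8, Lee, 6, 10, rd)}
Apply σ_{floor ≤ 8}; surviving tuples: {(5, Pat, 35, 29, cs), (5, Rae, 35, 29, cs), (5, Uma, 35, 29, cs), (7, Wes, 18, 17, x1), (7, Zed, 18, 17, x1), (8, Ivy, 31, 21, bio), (8, Ivy, 31, 21, fin), (8, Ivy, 6, 10, law), (8, Ivy, 6, 10, rd), (8, Jo, 31, 21, bio), (8, Jo, 31, 21, fin), (8, Jo, 6, 10, law), (8, Jo, 6, 10, rd), (8, Lee, 31, 21, bio), (8, Lee, 31, 21, fin), (8, Lee, 6, 10, law), (8, Lee, 6, 10, rd)}
Projecting to name, floor, mgr (6 duplicate(s) eliminated): {(Ivy, 8, 31), (Ivy, 8, 6), (Jo, 8, 31), (Jo, 8, 6), (Lee, 8, 31), (Lee, 8, 6), (Pat, 5, 35), (Rae, 5, 35), (Uma, 5, 35), (Wes, 7, 18), (Zed, 7, 18)}

{(Ivy, 8, 31), (Ivy, 8, 6), (Jo, 8, 31), (Jo, 8, 6), (Lee, 8, 31), (Lee, 8, 6), (Pat, 5, 35), (Rae, 5, 35), (Uma, 5, 35), (Wes, 7, 18), (Zed, 7, 18)}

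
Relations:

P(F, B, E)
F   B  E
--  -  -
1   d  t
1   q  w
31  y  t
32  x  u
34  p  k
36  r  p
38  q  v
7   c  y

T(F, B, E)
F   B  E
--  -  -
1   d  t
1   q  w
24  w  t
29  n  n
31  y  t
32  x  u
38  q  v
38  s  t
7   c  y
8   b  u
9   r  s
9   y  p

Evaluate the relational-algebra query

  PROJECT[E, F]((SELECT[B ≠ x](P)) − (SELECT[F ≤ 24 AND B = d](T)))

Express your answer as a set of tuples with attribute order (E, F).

{(k, 34), (p, 36), (t, 31), (v, 38), (w, 1), (y, 7)}

Apply σ_{B ≠ x}; surviving tuples: {(1, d, t), (1, q, w), (31, y, t), (34, p, k), (36, r, p), (38, q, v), (7, c, y)}
Apply σ_{F ≤ 24 AND B = d}; surviving tuples: {(1, d, t)}
Taking the difference: {(1, q, w), (31, y, t), (34, p, k), (36, r, p), (38, q, v), (7, c, y)}
Keep only column(s) E, F: {(k, 34), (p, 36), (t, 31), (v, 38), (w, 1), (y, 7)}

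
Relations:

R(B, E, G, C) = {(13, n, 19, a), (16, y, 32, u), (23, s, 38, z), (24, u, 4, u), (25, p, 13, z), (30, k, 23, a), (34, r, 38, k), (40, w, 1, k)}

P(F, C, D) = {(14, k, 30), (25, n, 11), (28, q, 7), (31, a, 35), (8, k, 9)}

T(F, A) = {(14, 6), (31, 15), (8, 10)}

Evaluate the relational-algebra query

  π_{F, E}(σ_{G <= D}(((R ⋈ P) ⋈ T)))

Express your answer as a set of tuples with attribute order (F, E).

{(14, w), (31, k), (31, n), (8, w)}

R ⋈ P (natural join on C): {(13, n, 19, a, 31, 35), (30, k, 23, a, 31, 35), (34, r, 38, k, 14, 30), (34, r, 38, k, 8, 9), (40, w, 1, k, 14, 30), (40, w, 1, k, 8, 9)}
(R ⋈ P) ⋈ T (natural join on F): {(13, n, 19, a, 31, 35, 15), (30, k, 23, a, 31, 35, 15), (34, r, 38, k, 14, 30, 6), (34, r, 38, k, 8, 9, 10), (40, w, 1, k, 14, 30, 6), (40, w, 1, k, 8, 9, 10)}
Filtering on G <= D leaves {(13, n, 19, a, 31, 35, 15), (30, k, 23, a, 31, 35, 15), (40, w, 1, k, 14, 30, 6), (40, w, 1, k, 8, 9, 10)}.
π_{F, E} gives {(14, w), (31, k), (31, n), (8, w)}.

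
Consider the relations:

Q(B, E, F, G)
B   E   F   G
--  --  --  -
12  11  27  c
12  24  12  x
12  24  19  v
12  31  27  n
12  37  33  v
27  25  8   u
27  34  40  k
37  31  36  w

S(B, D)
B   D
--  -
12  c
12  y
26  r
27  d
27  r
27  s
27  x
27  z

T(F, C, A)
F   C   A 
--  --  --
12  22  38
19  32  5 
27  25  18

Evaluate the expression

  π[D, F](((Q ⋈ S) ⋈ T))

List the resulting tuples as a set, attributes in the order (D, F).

{(c, 12), (c, 19), (c, 27), (y, 12), (y, 19), (y, 27)}

Natural join on B: {(12, 11, 27, c, c), (12, 11, 27, c, y), (12, 24, 12, x, c), (12, 24, 12, x, y), (12, 24, 19, v, c), (12, 24, 19, v, y), (12, 31, 27, n, c), (12, 31, 27, n, y), (12, 37, 33, v, c), (12, 37, 33, v, y), (27, 25, 8, u, d), (27, 25, 8, u, r), (27, 25, 8, u, s), (27, 25, 8, u, x), (27, 25, 8, u, z), (27, 34, 40, k, d), (27, 34, 40, k, r), (27, 34, 40, k, s), (27, 34, 40, k, x), (27, 34, 40, k, z)}
Natural join on F: {(12, 11, 27, c, c, 25, 18), (12, 11, 27, c, y, 25, 18), (12, 24, 12, x, c, 22, 38), (12, 24, 12, x, y, 22, 38), (12, 24, 19, v, c, 32, 5), (12, 24, 19, v, y, 32, 5), (12, 31, 27, n, c, 25, 18), (12, 31, 27, n, y, 25, 18)}
π[D, F]: project onto (D, F) (2 duplicate(s) eliminated) → {(c, 12), (c, 19), (c, 27), (y, 12), (y, 19), (y, 27)}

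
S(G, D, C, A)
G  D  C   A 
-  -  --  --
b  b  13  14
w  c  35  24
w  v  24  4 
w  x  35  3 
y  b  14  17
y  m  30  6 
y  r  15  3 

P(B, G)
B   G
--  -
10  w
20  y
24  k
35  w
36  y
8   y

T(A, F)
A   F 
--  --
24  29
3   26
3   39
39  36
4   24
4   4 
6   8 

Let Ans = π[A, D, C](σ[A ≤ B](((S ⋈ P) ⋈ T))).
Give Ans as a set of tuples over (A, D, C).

{(24, c, 35), (3, r, 15), (3, x, 35), (4, v, 24), (6, m, 30)}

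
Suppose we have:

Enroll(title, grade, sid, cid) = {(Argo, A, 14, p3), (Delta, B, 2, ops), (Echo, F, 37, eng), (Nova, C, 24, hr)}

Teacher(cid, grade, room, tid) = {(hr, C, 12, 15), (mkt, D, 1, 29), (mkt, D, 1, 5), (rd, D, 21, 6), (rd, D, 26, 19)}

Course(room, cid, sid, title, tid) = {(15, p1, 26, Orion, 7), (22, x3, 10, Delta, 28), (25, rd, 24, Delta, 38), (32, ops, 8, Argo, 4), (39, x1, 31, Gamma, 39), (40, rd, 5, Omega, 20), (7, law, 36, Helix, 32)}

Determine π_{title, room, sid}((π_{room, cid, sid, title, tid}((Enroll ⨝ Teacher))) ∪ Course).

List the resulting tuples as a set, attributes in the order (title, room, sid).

Natural join on grade, cid: {(Nova, C, 24, hr, 12, 15)}
Projecting to room, cid, sid, title, tid: {(12, hr, 24, Nova, 15)}
Set union of the two operands is {(12, hr, 24, Nova, 15), (15, p1, 26, Orion, 7), (22, x3, 10, Delta, 28), (25, rd, 24, Delta, 38), (32, ops, 8, Argo, 4), (39, x1, 31, Gamma, 39), (40, rd, 5, Omega, 20), (7, law, 36, Helix, 32)}.
Projecting to title, room, sid: {(Argo, 32, 8), (Delta, 22, 10), (Delta, 25, 24), (Gamma, 39, 31), (Helix, 7, 36), (Nova, 12, 24), (Omega, 40, 5), (Orion, 15, 26)}

{(Argo, 32, 8), (Delta, 22, 10), (Delta, 25, 24), (Gamma, 39, 31), (Helix, 7, 36), (Nova, 12, 24), (Omega, 40, 5), (Orion, 15, 26)}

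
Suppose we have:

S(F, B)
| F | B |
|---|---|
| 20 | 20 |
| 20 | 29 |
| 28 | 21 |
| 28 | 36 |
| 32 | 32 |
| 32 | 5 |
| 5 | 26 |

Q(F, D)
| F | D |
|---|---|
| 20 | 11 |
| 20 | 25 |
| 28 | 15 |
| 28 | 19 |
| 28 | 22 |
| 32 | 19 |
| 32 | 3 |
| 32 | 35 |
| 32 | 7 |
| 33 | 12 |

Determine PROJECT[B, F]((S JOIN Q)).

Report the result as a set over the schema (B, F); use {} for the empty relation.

{(20, 20), (21, 28), (29, 20), (32, 32), (36, 28), (5, 32)}

Natural join on F: {(20, 20, 11), (20, 20, 25), (20, 29, 11), (20, 29, 25), (28, 21, 15), (28, 21, 19), (28, 21, 22), (28, 36, 15), (28, 36, 19), (28, 36, 22), (32, 32, 19), (32, 32, 3), (32, 32, 35), (32, 32, 7), (32, 5, 19), (32, 5, 3), (32, 5, 35), (32, 5, 7)}
Keep only column(s) B, F (12 duplicate(s) eliminated): {(20, 20), (21, 28), (29, 20), (32, 32), (36, 28), (5, 32)}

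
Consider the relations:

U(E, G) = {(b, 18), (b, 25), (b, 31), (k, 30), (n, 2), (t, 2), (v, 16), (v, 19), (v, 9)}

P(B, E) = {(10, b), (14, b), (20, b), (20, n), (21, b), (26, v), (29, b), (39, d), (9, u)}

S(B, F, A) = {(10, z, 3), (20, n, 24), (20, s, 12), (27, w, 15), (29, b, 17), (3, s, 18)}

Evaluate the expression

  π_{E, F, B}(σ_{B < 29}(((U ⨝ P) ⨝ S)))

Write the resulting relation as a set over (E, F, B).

{(b, n, 20), (b, s, 20), (b, z, 10), (n, n, 20), (n, s, 20)}

U ⋈ P (natural join on E): {(b, 18, 10), (b, 18, 14), (b, 18, 20), (b, 18, 21), (b, 18, 29), (b, 25, 10), (b, 25, 14), (b, 25, 20), (b, 25, 21), (b, 25, 29), (b, 31, 10), (b, 31, 14), (b, 31, 20), (b, 31, 21), (b, 31, 29), (n, 2, 20), (v, 16, 26), (v, 19, 26), (v, 9, 26)}
(U ⨝ P) ⋈ S (natural join on B): {(b, 18, 10, z, 3), (b, 18, 20, n, 24), (b, 18, 20, s, 12), (b, 18, 29, b, 17), (b, 25, 10, z, 3), (b, 25, 20, n, 24), (b, 25, 20, s, 12), (b, 25, 29, b, 17), (b, 31, 10, z, 3), (b, 31, 20, n, 24), (b, 31, 20, s, 12), (b, 31, 29, b, 17), (n, 2, 20, n, 24), (n, 2, 20, s, 12)}
Filtering on B < 29 leaves {(b, 18, 10, z, 3), (b, 18, 20, n, 24), (b, 18, 20, s, 12), (b, 25, 10, z, 3), (b, 25, 20, n, 24), (b, 25, 20, s, 12), (b, 31, 10, z, 3), (b, 31, 20, n, 24), (b, 31, 20, s, 12), (n, 2, 20, n, 24), (n, 2, 20, s, 12)}.
Keep only column(s) E, F, B (6 duplicate(s) eliminated): {(b, n, 20), (b, s, 20), (b, z, 10), (n, n, 20), (n, s, 20)}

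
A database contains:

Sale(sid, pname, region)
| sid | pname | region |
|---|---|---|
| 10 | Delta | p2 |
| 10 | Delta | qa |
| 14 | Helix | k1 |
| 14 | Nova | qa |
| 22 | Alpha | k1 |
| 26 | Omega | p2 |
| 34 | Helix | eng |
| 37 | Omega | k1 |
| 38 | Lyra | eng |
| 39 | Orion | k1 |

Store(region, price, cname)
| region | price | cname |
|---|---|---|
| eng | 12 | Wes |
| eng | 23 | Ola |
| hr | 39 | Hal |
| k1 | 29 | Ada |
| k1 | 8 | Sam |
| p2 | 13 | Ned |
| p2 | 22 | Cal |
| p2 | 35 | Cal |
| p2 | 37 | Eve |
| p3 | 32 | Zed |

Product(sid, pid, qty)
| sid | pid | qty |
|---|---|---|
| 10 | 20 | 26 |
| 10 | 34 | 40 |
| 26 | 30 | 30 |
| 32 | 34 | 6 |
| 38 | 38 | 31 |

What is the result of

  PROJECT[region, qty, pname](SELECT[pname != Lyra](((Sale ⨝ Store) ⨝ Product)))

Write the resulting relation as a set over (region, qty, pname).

Natural join on region: {(10, Delta, p2, 13, Ned), (10, Delta, p2, 22, Cal), (10, Delta, p2, 35, Cal), (10, Delta, p2, 37, Eve), (14, Helix, k1, 29, Ada), (14, Helix, k1, 8, Sam), (22, Alpha, k1, 29, Ada), (22, Alpha, k1, 8, Sam), (26, Omega, p2, 13, Ned), (26, Omega, p2, 22, Cal), (26, Omega, p2, 35, Cal), (26, Omega, p2, 37, Eve), (34, Helix, eng, 12, Wes), (34, Helix, eng, 23, Ola), (37, Omega, k1, 29, Ada), (37, Omega, k1, 8, Sam), (38, Lyra, eng, 12, Wes), (38, Lyra, eng, 23, Ola), (39, Orion, k1, 29, Ada), (39, Orion, k1, 8, Sam)}
Natural join on sid: {(10, Delta, p2, 13, Ned, 20, 26), (10, Delta, p2, 13, Ned, 34, 40), (10, Delta, p2, 22, Cal, 20, 26), (10, Delta, p2, 22, Cal, 34, 40), (10, Delta, p2, 35, Cal, 20, 26), (10, Delta, p2, 35, Cal, 34, 40), (10, Delta, p2, 37, Eve, 20, 26), (10, Delta, p2, 37, Eve, 34, 40), (26, Omega, p2, 13, Ned, 30, 30), (26, Omega, p2, 22, Cal, 30, 30), (26, Omega, p2, 35, Cal, 30, 30), (26, Omega, p2, 37, Eve, 30, 30), (38, Lyra, eng, 12, Wes, 38, 31), (38, Lyra, eng, 23, Ola, 38, 31)}
σ[pname != Lyra]: keep tuples satisfying pname != Lyra → {(10, Delta, p2, 13, Ned, 20, 26), (10, Delta, p2, 13, Ned, 34, 40), (10, Delta, p2, 22, Cal, 20, 26), (10, Delta, p2, 22, Cal, 34, 40), (10, Delta, p2, 35, Cal, 20, 26), (10, Delta, p2, 35, Cal, 34, 40), (10, Delta, p2, 37, Eve, 20, 26), (10, Delta, p2, 37, Eve, 34, 40), (26, Omega, p2, 13, Ned, 30, 30), (26, Omega, p2, 22, Cal, 30, 30), (26, Omega, p2, 35, Cal, 30, 30), (26, Omega, p2, 37, Eve, 30, 30)}
Projecting to region, qty, pname (9 duplicate(s) eliminated): {(p2, 26, Delta), (p2, 30, Omega), (p2, 40, Delta)}

{(p2, 26, Delta), (p2, 30, Omega), (p2, 40, Delta)}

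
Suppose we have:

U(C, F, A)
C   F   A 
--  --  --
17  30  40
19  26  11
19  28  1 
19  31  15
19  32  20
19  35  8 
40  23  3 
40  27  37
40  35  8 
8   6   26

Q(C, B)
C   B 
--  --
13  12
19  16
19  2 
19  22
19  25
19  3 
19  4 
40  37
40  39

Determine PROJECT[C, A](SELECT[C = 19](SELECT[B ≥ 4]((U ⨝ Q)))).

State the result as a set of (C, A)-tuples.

{(19, 1), (19, 11), (19, 15), (19, 20), (19, 8)}

U ⋈ Q (natural join on C): {(19, 26, 11, 16), (19, 26, 11, 2), (19, 26, 11, 22), (19, 26, 11, 25), (19, 26, 11, 3), (19, 26, 11, 4), (19, 28, 1, 16), (19, 28, 1, 2), (19, 28, 1, 22), (19, 28, 1, 25), (19, 28, 1, 3), (19, 28, 1, 4), (19, 31, 15, 16), (19, 31, 15, 2), (19, 31, 15, 22), (19, 31, 15, 25), (19, 31, 15, 3), (19, 31, 15, 4), (19, 32, 20, 16), (19, 32, 20, 2), (19, 32, 20, 22), (19, 32, 20, 25), (19, 32, 20, 3), (19, 32, 20, 4), (19, 35, 8, 16), (19, 35, 8, 2), (19, 35, 8, 22), (19, 35, 8, 25), (19, 35, 8, 3), (19, 35, 8, 4), (40, 23, 3, 37), (40, 23, 3, 39), (40, 27, 37, 37), (40, 27, 37, 39), (40, 35, 8, 37), (40, 35, 8, 39)}
σ[B ≥ 4]: keep tuples satisfying B ≥ 4 → {(19, 26, 11, 16), (19, 26, 11, 22), (19, 26, 11, 25), (19, 26, 11, 4), (19, 28, 1, 16), (19, 28, 1, 22), (19, 28, 1, 25), (19, 28, 1, 4), (19, 31, 15, 16), (19, 31, 15, 22), (19, 31, 15, 25), (19, 31, 15, 4), (19, 32, 20, 16), (19, 32, 20, 22), (19, 32, 20, 25), (19, 32, 20, 4), (19, 35, 8, 16), (19, 35, 8, 22), (19, 35, 8, 25), (19, 35, 8, 4), (40, 23, 3, 37), (40, 23, 3, 39), (40, 27, 37, 37), (40, 27, 37, 39), (40, 35, 8, 37), (40, 35, 8, 39)}
σ[C = 19]: keep tuples satisfying C = 19 → {(19, 26, 11, 16), (19, 26, 11, 22), (19, 26, 11, 25), (19, 26, 11, 4), (19, 28, 1, 16), (19, 28, 1, 22), (19, 28, 1, 25), (19, 28, 1, 4), (19, 31, 15, 16), (19, 31, 15, 22), (19, 31, 15, 25), (19, 31, 15, 4), (19, 32, 20, 16), (19, 32, 20, 22), (19, 32, 20, 25), (19, 32, 20, 4), (19, 35, 8, 16), (19, 35, 8, 22), (19, 35, 8, 25), (19, 35, 8, 4)}
π_{C, A} gives {(19, 1), (19, 11), (19, 15), (19, 20), (19, 8)} (15 duplicate(s) eliminated).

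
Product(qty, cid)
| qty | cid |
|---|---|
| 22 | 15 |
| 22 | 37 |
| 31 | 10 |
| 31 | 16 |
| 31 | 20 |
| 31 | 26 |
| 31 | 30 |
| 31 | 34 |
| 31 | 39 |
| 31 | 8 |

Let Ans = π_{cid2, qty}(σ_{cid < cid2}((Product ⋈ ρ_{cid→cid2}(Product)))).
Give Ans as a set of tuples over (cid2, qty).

{(10, 31), (16, 31), (20, 31), (26, 31), (30, 31), (34, 31), (37, 22), (39, 31)}

ρ[cid→cid2]: schema becomes (qty, cid2); tuples unchanged.
Joining Product and ρ_{cid→cid2}(Product) on qty yields {(22, 15, 15), (22, 15, 37), (22, 37, 15), (22, 37, 37), (31, 10, 10), (31, 10, 16), (31, 10, 20), (31, 10, 26), (31, 10, 30), (31, 10, 34), (31, 10, 39), (31, 10, 8), (31, 16, 10), (31, 16, 16), (31, 16, 20), (31, 16, 26), (31, 16, 30), (31, 16, 34), (31, 16, 39), (31, 16, 8), (31, 20, 10), (31, 20, 16), (31, 20, 20), (31, 20, 26), (31, 20, 30), (31, 20, 34), (31, 20, 39), (31, 20, 8), (31, 26, 10), (31, 26, 16), (31, 26, 20), (31, 26, 26), (31, 26, 30), (31, 26, 34), (31, 26, 39), (31, 26, 8), (31, 30, 10), (31, 30, 16), (31, 30, 20), (31, 30, 26), (31, 30, 30), (31, 30, 34), (31, 30, 39), (31, 30, 8), (31, 34, 10), (31, 34, 16), (31, 34, 20), (31, 34, 26), (31, 34, 30), (31, 34, 34), (31, 34, 39), (31, 34, 8), (31, 39, 10), (31, 39, 16), (31, 39, 20), (31, 39, 26), (31, 39, 30), (31, 39, 34), (31, 39, 39), (31, 39, 8), (31, 8, 10), (31, 8, 16), (31, 8, 20), (31, 8, 26), (31, 8, 30), (31, 8, 34), (31, 8, 39), (31, 8, 8)}.
Filtering on cid < cid2 leaves {(22, 15, 37), (31, 10, 16), (31, 10, 20), (31, 10, 26), (31, 10, 30), (31, 10, 34), (31, 10, 39), (31, 16, 20), (31, 16, 26), (31, 16, 30), (31, 16, 34), (31, 16, 39), (31, 20, 26), (31, 20, 30), (31, 20, 34), (31, 20, 39), (31, 26, 30), (31, 26, 34), (31, 26, 39), (31, 30, 34), (31, 30, 39), (31, 34, 39), (31, 8, 10), (31, 8, 16), (31, 8, 20), (31, 8, 26), (31, 8, 30), (31, 8, 34), (31, 8, 39)}.
π_{cid2, qty} gives {(10, 31), (16, 31), (20, 31), (26, 31), (30, 31), (34, 31), (37, 22), (39, 31)} (21 duplicate(s) eliminated).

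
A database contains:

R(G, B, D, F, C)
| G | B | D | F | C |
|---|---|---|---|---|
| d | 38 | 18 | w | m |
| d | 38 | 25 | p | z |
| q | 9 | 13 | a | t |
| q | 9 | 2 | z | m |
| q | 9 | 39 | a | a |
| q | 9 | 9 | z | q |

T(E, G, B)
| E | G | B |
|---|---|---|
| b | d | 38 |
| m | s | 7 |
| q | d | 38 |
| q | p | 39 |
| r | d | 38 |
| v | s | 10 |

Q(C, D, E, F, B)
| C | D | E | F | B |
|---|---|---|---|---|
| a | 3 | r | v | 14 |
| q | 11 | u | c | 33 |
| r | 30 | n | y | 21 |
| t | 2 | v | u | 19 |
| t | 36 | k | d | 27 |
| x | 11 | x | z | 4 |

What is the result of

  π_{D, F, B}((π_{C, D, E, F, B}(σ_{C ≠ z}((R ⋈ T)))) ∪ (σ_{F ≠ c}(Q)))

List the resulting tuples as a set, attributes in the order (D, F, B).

{(11, z, 4), (18, w, 38), (2, u, 19), (3, v, 14), (30, y, 21), (36, d, 27)}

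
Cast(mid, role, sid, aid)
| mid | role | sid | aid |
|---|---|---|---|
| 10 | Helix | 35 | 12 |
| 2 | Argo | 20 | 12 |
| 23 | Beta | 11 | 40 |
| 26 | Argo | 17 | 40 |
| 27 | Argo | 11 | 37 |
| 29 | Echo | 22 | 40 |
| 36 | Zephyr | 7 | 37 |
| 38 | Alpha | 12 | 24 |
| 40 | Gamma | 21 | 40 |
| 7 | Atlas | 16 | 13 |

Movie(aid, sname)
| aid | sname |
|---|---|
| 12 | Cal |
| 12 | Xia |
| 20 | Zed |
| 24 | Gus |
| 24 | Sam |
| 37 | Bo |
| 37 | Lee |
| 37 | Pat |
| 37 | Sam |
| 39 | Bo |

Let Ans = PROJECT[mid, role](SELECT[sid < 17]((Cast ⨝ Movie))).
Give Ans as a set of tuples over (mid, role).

{(27, Argo), (36, Zephyr), (38, Alpha)}

Cast ⋈ Movie (natural join on aid): {(10, Helix, 35, 12, Cal), (10, Helix, 35, 12, Xia), (2, Argo, 20, 12, Cal), (2, Argo, 20, 12, Xia), (27, Argo, 11, 37, Bo), (27, Argo, 11, 37, Lee), (27, Argo, 11, 37, Pat), (27, Argo, 11, 37, Sam), (36, Zephyr, 7, 37, Bo), (36, Zephyr, 7, 37, Lee), (36, Zephyr, 7, 37, Pat), (36, Zephyr, 7, 37, Sam), (38, Alpha, 12, 24, Gus), (38, Alpha, 12, 24, Sam)}
Filtering on sid < 17 leaves {(27, Argo, 11, 37, Bo), (27, Argo, 11, 37, Lee), (27, Argo, 11, 37, Pat), (27, Argo, 11, 37, Sam), (36, Zephyr, 7, 37, Bo), (36, Zephyr, 7, 37, Lee), (36, Zephyr, 7, 37, Pat), (36, Zephyr, 7, 37, Sam), (38, Alpha, 12, 24, Gus), (38, Alpha, 12, 24, Sam)}.
π[mid, role]: project onto (mid, role) (7 duplicate(s) eliminated) → {(27, Argo), (36, Zephyr), (38, Alpha)}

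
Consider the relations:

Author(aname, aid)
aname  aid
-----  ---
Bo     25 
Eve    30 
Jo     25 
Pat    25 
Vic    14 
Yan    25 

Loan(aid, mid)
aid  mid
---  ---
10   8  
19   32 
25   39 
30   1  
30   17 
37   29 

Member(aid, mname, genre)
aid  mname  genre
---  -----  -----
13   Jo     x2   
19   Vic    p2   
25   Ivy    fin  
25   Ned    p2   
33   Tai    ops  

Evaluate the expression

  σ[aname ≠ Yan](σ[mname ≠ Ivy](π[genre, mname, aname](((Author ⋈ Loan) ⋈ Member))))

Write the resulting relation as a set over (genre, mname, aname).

{(p2, Ned, Bo), (p2, Ned, Jo), (p2, Ned, Pat)}

Author ⋈ Loan (natural join on aid): {(Bo, 25, 39), (Eve, 30, 1), (Eve, 30, 17), (Jo, 25, 39), (Pat, 25, 39), (Yan, 25, 39)}
(Author ⋈ Loan) ⋈ Member (natural join on aid): {(Bo, 25, 39, Ivy, fin), (Bo, 25, 39, Ned, p2), (Jo, 25, 39, Ivy, fin), (Jo, 25, 39, Ned, p2), (Pat, 25, 39, Ivy, fin), (Pat, 25, 39, Ned, p2), (Yan, 25, 39, Ivy, fin), (Yan, 25, 39, Ned, p2)}
Projecting to genre, mname, aname: {(fin, Ivy, Bo), (fin, Ivy, Jo), (fin, Ivy, Pat), (fin, Ivy, Yan), (p2, Ned, Bo), (p2, Ned, Jo), (p2, Ned, Pat), (p2, Ned, Yan)}
Apply σ_{mname ≠ Ivy}; surviving tuples: {(p2, Ned, Bo), (p2, Ned, Jo), (p2, Ned, Pat), (p2, Ned, Yan)}
Apply σ_{aname ≠ Yan}; surviving tuples: {(p2, Ned, Bo), (p2, Ned, Jo), (p2, Ned, Pat)}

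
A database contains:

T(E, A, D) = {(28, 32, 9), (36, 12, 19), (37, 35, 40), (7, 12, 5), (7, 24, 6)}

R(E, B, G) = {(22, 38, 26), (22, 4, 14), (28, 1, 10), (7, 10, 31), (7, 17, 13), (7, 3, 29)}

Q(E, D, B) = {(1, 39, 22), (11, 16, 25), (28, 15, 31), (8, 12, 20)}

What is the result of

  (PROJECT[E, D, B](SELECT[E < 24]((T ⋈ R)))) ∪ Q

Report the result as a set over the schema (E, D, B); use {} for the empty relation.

{(1, 39, 22), (11, 16, 25), (28, 15, 31), (7, 5, 10), (7, 5, 17), (7, 5, 3), (7, 6, 10), (7, 6, 17), (7, 6, 3), (8, 12, 20)}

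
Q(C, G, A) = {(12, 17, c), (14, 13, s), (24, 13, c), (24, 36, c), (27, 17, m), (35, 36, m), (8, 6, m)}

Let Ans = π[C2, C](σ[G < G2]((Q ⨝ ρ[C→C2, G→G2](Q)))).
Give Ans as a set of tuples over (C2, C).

ρ[C→C2, G→G2]: schema becomes (C2, G2, A); tuples unchanged.
Joining Q and ρ[C→C2, G→G2](Q) on A yields {(12, 17, c, 12, 17), (12, 17, c, 24, 13), (12, 17, c, 24, 36), (14, 13, s, 14, 13), (24, 13, c, 12, 17), (24, 13, c, 24, 13), (24, 13, c, 24, 36), (24, 36, c, 12, 17), (24, 36, c, 24, 13), (24, 36, c, 24, 36), (27, 17, m, 27, 17), (27, 17, m, 35, 36), (27, 17, m, 8, 6), (35, 36, m, 27, 17), (35, 36, m, 35, 36), (35, 36, m, 8, 6), (8, 6, m, 27, 17), (8, 6, m, 35, 36), (8, 6, m, 8, 6)}.
Selection G < G2: {(12, 17, c, 24, 36), (24, 13, c, 12, 17), (24, 13, c, 24, 36), (27, 17, m, 35, 36), (8, 6, m, 27, 17), (8, 6, m, 35, 36)}
π[C2, C]: project onto (C2, C) → {(12, 24), (24, 12), (24, 24), (27, 8), (35, 27), (35, 8)}

{(12, 24), (24, 12), (24, 24), (27, 8), (35, 27), (35, 8)}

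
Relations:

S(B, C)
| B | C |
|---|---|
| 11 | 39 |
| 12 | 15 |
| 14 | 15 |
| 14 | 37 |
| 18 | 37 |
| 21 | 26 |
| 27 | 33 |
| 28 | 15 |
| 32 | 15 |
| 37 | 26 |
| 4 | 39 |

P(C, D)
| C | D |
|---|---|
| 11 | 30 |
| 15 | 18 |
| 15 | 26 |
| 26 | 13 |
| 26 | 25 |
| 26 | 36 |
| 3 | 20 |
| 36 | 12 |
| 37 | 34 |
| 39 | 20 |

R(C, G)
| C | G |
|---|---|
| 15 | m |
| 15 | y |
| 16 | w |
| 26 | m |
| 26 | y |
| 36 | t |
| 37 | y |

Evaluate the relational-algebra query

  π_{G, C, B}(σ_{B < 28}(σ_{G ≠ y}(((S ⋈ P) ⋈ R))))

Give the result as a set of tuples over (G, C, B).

Natural join on C: {(11, 39, 20), (12, 15, 18), (12, 15, 26), (14, 15, 18), (14, 15, 26), (14, 37, 34), (18, 37, 34), (21, 26, 13), (21, 26, 25), (21, 26, 36), (28, 15, 18), (28, 15, 26), (32, 15, 18), (32, 15, 26), (37, 26, 13), (37, 26, 25), (37, 26, 36), (4, 39, 20)}
Natural join on C: {(12, 15, 18, m), (12, 15, 18, y), (12, 15, 26, m), (12, 15, 26, y), (14, 15, 18, m), (14, 15, 18, y), (14, 15, 26, m), (14, 15, 26, y), (14, 37, 34, y), (18, 37, 34, y), (21, 26, 13, m), (21, 26, 13, y), (21, 26, 25, m), (21, 26, 25, y), (21, 26, 36, m), (21, 26, 36, y), (28, 15, 18, m), (28, 15, 18, y), (28, 15, 26, m), (28, 15, 26, y), (32, 15, 18, m), (32, 15, 18, y), (32, 15, 26, m), (32, 15, 26, y), (37, 26, 13, m), (37, 26, 13, y), (37, 26, 25, m), (37, 26, 25, y), (37, 26, 36, m), (37, 26, 36, y)}
Filtering on G ≠ y leaves {(12, 15, 18, m), (12, 15, 26, m), (14, 15, 18, m), (14, 15, 26, m), (21, 26, 13, m), (21, 26, 25, m), (21, 26, 36, m), (28, 15, 18, m), (28, 15, 26, m), (32, 15, 18, m), (32, 15, 26, m), (37, 26, 13, m), (37, 26, 25, m), (37, 26, 36, m)}.
Filtering on B < 28 leaves {(12, 15, 18, m), (12, 15, 26, m), (14, 15, 18, m), (14, 15, 26, m), (21, 26, 13, m), (21, 26, 25, m), (21, 26, 36, m)}.
π[G, C, B]: project onto (G, C, B) (4 duplicate(s) eliminated) → {(m, 15, 12), (m, 15, 14), (m, 26, 21)}

{(m, 15, 12), (m, 15, 14), (m, 26, 21)}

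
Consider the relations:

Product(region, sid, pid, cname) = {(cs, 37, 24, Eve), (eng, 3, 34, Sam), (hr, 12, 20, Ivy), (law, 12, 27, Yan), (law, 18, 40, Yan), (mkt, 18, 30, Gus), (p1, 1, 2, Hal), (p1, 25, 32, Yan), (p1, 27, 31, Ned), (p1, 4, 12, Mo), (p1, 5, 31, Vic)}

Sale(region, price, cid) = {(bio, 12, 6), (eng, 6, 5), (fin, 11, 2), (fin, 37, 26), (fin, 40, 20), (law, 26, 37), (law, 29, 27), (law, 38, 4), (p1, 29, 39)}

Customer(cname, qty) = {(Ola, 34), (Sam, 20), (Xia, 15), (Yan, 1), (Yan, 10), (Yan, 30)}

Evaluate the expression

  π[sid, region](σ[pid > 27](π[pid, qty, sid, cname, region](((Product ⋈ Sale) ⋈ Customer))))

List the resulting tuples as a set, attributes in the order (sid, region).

Natural join on region: {(eng, 3, 34, Sam, 6, 5), (law, 12, 27, Yan, 26, 37), (law, 12, 27, Yan, 29, 27), (law, 12, 27, Yan, 38, 4), (law, 18, 40, Yan, 26, 37), (law, 18, 40, Yan, 29, 27), (law, 18, 40, Yan, 38, 4), (p1, 1, 2, Hal, 29, 39), (p1, 25, 32, Yan, 29, 39), (p1, 27, 31, Ned, 29, 39), (p1, 4, 12, Mo, 29, 39), (p1, 5, 31, Vic, 29, 39)}
Natural join on cname: {(eng, 3, 34, Sam, 6, 5, 20), (law, 12, 27, Yan, 26, 37, 1), (law, 12, 27, Yan, 26, 37, 10), (law, 12, 27, Yan, 26, 37, 30), (law, 12, 27, Yan, 29, 27, 1), (law, 12, 27, Yan, 29, 27, 10), (law, 12, 27, Yan, 29, 27, 30), (law, 12, 27, Yan, 38, 4, 1), (law, 12, 27, Yan, 38, 4, 10), (law, 12, 27, Yan, 38, 4, 30), (law, 18, 40, Yan, 26, 37, 1), (law, 18, 40, Yan, 26, 37, 10), (law, 18, 40, Yan, 26, 37, 30), (law, 18, 40, Yan, 29, 27, 1), (law, 18, 40, Yan, 29, 27, 10), (law, 18, 40, Yan, 29, 27, 30), (law, 18, 40, Yan, 38, 4, 1), (law, 18, 40, Yan, 38, 4, 10), (law, 18, 40, Yan, 38, 4, 30), (p1, 25, 32, Yan, 29, 39, 1), (p1, 25, 32, Yan, 29, 39, 10), (p1, 25, 32, Yan, 29, 39, 30)}
π_{pid, qty, sid, cname, region} gives {(27, 1, 12, Yan, law), (27, 10, 12, Yan, law), (27, 30, 12, Yan, law), (32, 1, 25, Yan, p1), (32, 10, 25, Yan, p1), (32, 30, 25, Yan, p1), (34, 20, 3, Sam, eng), (40, 1, 18, Yan, law), (40, 10, 18, Yan, law), (40, 30, 18, Yan, law)} (12 duplicate(s) eliminated).
Selection pid > 27: {(32, 1, 25, Yan, p1), (32, 10, 25, Yan, p1), (32, 30, 25, Yan, p1), (34, 20, 3, Sam, eng), (40, 1, 18, Yan, law), (40, 10, 18, Yan, law), (40, 30, 18, Yan, law)}
π_{sid, region} gives {(18, law), (25, p1), (3, eng)} (4 duplicate(s) eliminated).

{(18, law), (25, p1), (3, eng)}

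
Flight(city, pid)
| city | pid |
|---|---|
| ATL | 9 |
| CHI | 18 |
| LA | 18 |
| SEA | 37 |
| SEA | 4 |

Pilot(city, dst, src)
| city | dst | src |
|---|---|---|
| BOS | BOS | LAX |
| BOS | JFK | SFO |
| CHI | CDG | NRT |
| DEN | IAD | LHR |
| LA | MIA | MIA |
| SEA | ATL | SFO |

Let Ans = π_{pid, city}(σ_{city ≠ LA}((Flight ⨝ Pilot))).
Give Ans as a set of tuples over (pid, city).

{(18, CHI), (37, SEA), (4, SEA)}

Natural join on city: {(CHI, 18, CDG, NRT), (LA, 18, MIA, MIA), (SEA, 37, ATL, SFO), (SEA, 4, ATL, SFO)}
Apply σ_{city ≠ LA}; surviving tuples: {(CHI, 18, CDG, NRT), (SEA, 37, ATL, SFO), (SEA, 4, ATL, SFO)}
π[pid, city]: project onto (pid, city) → {(18, CHI), (37, SEA), (4, SEA)}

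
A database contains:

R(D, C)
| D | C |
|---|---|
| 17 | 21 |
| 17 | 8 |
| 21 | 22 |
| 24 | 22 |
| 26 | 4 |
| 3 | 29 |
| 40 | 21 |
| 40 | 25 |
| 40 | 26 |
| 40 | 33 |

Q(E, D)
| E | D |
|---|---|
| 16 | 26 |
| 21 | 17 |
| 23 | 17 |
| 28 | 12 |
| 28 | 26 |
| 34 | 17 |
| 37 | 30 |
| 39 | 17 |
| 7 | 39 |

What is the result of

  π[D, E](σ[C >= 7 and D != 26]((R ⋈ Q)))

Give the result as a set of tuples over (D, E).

Joining R and Q on D yields {(17, 21, 21), (17, 21, 23), (17, 21, 34), (17, 21, 39), (17, 8, 21), (17, 8, 23), (17, 8, 34), (17, 8, 39), (26, 4, 16), (26, 4, 28)}.
Filtering on C >= 7 and D != 26 leaves {(17, 21, 21), (17, 21, 23), (17, 21, 34), (17, 21, 39), (17, 8, 21), (17, 8, 23), (17, 8, 34), (17, 8, 39)}.
Projecting to D, E (4 duplicate(s) eliminated): {(17, 21), (17, 23), (17, 34), (17, 39)}

{(17, 21), (17, 23), (17, 34), (17, 39)}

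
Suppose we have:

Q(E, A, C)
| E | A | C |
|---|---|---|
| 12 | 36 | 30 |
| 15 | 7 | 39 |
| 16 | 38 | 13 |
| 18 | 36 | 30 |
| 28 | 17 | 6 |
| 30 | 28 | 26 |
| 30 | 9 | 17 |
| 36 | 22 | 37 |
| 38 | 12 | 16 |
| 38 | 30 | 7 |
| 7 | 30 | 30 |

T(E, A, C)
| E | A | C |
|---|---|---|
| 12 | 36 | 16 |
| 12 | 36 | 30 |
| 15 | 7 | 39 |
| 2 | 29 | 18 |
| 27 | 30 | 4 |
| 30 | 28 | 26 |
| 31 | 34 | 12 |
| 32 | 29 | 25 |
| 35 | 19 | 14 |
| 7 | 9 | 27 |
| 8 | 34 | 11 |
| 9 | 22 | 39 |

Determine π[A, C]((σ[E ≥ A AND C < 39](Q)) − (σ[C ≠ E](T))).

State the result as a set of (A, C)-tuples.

Apply σ_{E ≥ A AND C < 39}; surviving tuples: {(28, 17, 6), (30, 28, 26), (30, 9, 17), (36, 22, 37), (38, 12, 16), (38, 30, 7)}
Apply σ_{C ≠ E}; surviving tuples: {(12, 36, 16), (12, 36, 30), (15, 7, 39), (2, 29, 18), (27, 30, 4), (30, 28, 26), (31, 34, 12), (32, 29, 25), (35, 19, 14), (7, 9, 27), (8, 34, 11), (9, 22, 39)}
Taking the difference: {(28, 17, 6), (30, 9, 17), (36, 22, 37), (38, 12, 16), (38, 30, 7)}
Keep only column(s) A, C: {(12, 16), (17, 6), (22, 37), (30, 7), (9, 17)}

{(12, 16), (17, 6), (22, 37), (30, 7), (9, 17)}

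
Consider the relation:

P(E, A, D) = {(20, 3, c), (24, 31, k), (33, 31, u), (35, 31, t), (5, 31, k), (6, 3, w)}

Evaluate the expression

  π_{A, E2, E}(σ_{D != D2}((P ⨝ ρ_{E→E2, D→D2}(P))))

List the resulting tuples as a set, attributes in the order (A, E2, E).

{(3, 20, 6), (3, 6, 20), (31, 24, 33), (31, 24, 35), (31, 33, 24), (31, 33, 35), (31, 33, 5), (31, 35, 24), (31, 35, 33), (31, 35, 5), (31, 5, 33), (31, 5, 35)}

ρ[E→E2, D→D2]: schema becomes (E2, A, D2); tuples unchanged.
P ⋈ ρ_{E→E2, D→D2}(P) (natural join on A): {(20, 3, c, 20, c), (20, 3, c, 6, w), (24, 31, k, 24, k), (24, 31, k, 33, u), (24, 31, k, 35, t), (24, 31, k, 5, k), (33, 31, u, 24, k), (33, 31, u, 33, u), (33, 31, u, 35, t), (33, 31, u, 5, k), (35, 31, t, 24, k), (35, 31, t, 33, u), (35, 31, t, 35, t), (35, 31, t, 5, k), (5, 31, k, 24, k), (5, 31, k, 33, u), (5, 31, k, 35, t), (5, 31, k, 5, k), (6, 3, w, 20, c), (6, 3, w, 6, w)}
Apply σ_{D != D2}; surviving tuples: {(20, 3, c, 6, w), (24, 31, k, 33, u), (24, 31, k, 35, t), (33, 31, u, 24, k), (33, 31, u, 35, t), (33, 31, u, 5, k), (35, 31, t, 24, k), (35, 31, t, 33, u), (35, 31, t, 5, k), (5, 31, k, 33, u), (5, 31, k, 35, t), (6, 3, w, 20, c)}
π[A, E2, E]: project onto (A, E2, E) → {(3, 20, 6), (3, 6, 20), (31, 24, 33), (31, 24, 35), (31, 33, 24), (31, 33, 35), (31, 33, 5), (31, 35, 24), (31, 35, 33), (31, 35, 5), (31, 5, 33), (31, 5, 35)}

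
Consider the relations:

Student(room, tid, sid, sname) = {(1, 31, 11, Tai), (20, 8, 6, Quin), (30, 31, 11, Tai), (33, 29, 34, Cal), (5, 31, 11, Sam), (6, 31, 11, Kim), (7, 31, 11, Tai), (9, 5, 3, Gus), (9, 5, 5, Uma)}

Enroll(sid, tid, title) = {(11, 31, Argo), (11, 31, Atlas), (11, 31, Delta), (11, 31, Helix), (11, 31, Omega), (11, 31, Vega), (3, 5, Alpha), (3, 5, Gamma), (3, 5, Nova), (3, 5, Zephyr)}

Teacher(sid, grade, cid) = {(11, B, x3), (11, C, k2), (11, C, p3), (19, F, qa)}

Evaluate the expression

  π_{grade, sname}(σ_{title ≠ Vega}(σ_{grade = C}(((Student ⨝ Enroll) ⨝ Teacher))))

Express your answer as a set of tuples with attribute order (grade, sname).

{(C, Kim), (C, Sam), (C, Tai)}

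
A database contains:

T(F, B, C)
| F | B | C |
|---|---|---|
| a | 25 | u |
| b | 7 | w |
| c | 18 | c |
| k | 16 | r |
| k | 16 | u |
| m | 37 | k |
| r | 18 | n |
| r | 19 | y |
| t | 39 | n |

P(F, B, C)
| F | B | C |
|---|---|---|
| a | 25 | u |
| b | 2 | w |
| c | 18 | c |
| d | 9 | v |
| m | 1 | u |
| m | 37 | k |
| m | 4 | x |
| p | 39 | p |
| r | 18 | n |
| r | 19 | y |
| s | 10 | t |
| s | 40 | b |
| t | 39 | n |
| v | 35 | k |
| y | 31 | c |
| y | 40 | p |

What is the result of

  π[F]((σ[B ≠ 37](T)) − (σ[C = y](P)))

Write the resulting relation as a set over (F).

{a, b, c, k, r, t}

Filtering on B ≠ 37 leaves {(a, 25, u), (b, 7, w), (c, 18, c), (k, 16, r), (k, 16, u), (r, 18, n), (r, 19, y), (t, 39, n)}.
Filtering on C = y leaves {(r, 19, y)}.
Set difference of the two operands is {(a, 25, u), (b, 7, w), (c, 18, c), (k, 16, r), (k, 16, u), (r, 18, n), (t, 39, n)}.
Projecting to F (1 duplicate(s) eliminated): {a, b, c, k, r, t}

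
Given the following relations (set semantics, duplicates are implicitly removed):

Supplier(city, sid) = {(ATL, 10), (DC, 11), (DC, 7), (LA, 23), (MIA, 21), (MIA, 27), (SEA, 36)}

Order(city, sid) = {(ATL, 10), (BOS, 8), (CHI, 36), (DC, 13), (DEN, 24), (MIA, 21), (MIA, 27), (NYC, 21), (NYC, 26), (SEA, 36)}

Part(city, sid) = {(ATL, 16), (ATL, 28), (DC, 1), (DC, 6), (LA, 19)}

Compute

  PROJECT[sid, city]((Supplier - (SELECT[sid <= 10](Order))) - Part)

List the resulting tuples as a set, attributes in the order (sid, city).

{(11, DC), (21, MIA), (23, LA), (27, MIA), (36, SEA), (7, DC)}

σ[sid <= 10]: keep tuples satisfying sid <= 10 → {(ATL, 10), (BOS, 8)}
Taking the difference: {(DC, 11), (DC, 7), (LA, 23), (MIA, 21), (MIA, 27), (SEA, 36)}
Taking the difference: {(DC, 11), (DC, 7), (LA, 23), (MIA, 21), (MIA, 27), (SEA, 36)}
Keep only column(s) sid, city: {(11, DC), (21, MIA), (23, LA), (27, MIA), (36, SEA), (7, DC)}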